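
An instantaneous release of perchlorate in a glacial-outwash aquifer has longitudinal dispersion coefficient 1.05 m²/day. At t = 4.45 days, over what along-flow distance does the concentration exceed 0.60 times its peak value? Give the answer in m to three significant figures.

6.18 m

The plume is Gaussian with σ = √(2Dt) = √(2 × 1.05 × 4.45) = 3.057 m.
C/C_peak = exp(−Δx²/(2σ²)) = 0.60 ⇒ Δx = σ·√(−2 ln 0.60) = 3.057 × 1.011 = 3.091 m.
Width = 2Δx = 6.18 m.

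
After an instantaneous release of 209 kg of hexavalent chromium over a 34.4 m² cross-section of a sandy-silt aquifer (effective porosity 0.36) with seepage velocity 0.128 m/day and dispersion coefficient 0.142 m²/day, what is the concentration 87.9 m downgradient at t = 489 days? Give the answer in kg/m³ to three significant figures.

0.0569 kg/m³

For an instantaneous plane source, C(x,t) = M/(n_e·A·√(4πDt)) · exp(−(x−vt)²/(4Dt)), with n_e·A the pore (flow) area.
Plume center vt = 0.128 × 489 = 62.592 m, so the well at 87.9 m is 25.308 m downgradient of the peak.
√(4πDt) = 29.54 m, giving peak height M/(n_e·A·√(4πDt)) = 209/(0.36 × 34.4 × 29.54) = 0.5713 kg/m³.
(x−vt)²/(4Dt) = (25.308)²/(4 × 0.142 × 489) = 2.306; exp(−2.306) = 0.09966.
C = 0.5713 × 0.09966 = 0.0569 kg/m³.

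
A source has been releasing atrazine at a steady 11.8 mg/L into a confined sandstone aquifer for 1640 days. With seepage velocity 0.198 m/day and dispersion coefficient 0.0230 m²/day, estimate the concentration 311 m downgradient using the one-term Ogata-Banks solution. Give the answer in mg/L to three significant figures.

11.1 mg/L

For a continuous step input, C/C₀ ≈ ½·erfc((x−vt)/(2√(Dt))).
vt = 0.198 × 1640 = 324.72 m and 2√(Dt) = 2√(0.0230 × 1640) = 12.28 m.
Argument (x−vt)/(2√(Dt)) = (311 − 324.72)/12.28 = -1.117; ½·erfc(-1.117) = 0.9429.
C = 11.8 × 0.9429 = 11.1 mg/L.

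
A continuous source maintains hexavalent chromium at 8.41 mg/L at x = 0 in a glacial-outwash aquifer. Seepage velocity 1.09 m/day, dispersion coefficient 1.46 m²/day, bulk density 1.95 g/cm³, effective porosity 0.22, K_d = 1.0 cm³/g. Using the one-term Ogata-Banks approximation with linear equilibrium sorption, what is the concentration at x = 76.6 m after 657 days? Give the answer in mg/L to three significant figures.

3.26 mg/L

Retardation factor R = 1 + ρ_b·K_d/n = 1 + 1.95 × 1.0/0.22 = 9.864.
Sorption retards both mechanisms: v_R = v/R = 0.1105 m/day, D_R = D/R = 0.1480 m²/day.
v_R·t = 0.1105 × 657 = 72.5985 m; 2√(D_R t) = 19.72 m; argument = (76.6 − 72.5985)/19.72 = 0.2029.
C = C₀ × ½·erfc(0.2029) = 8.41 × 0.3871 = 3.26 mg/L.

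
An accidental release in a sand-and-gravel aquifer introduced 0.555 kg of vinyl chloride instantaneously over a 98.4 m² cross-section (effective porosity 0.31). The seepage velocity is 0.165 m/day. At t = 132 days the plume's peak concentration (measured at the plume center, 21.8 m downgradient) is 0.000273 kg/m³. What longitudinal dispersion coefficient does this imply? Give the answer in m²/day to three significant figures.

At the plume center C_max = M/(n_e·A·√(4πDt)), so D = M²/(4πt·(n_e·A·C_max)²).
n_e·A·C_max = 0.31 × 98.4 × 0.000273 = 0.008328 kg/m.
D = 0.555²/(4π × 132 × 0.008328²) = 2.68 m²/day.

2.68 m²/day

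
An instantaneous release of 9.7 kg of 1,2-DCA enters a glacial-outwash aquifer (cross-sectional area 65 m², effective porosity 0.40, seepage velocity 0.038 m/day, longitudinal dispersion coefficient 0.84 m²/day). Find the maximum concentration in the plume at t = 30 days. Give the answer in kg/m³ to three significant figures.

0.0210 kg/m³

The peak of an instantaneous 1D plume sits at x = vt; there the Gaussian factor is 1 and C_max = M/(n_e·A·√(4πDt)), where n_e·A is the pore area the mass is dissolved in.
√(4πDt) = √(4π × 0.84 × 30) = 17.80 m, so C_max = 9.7/(0.40 × 65 × 17.80) = 0.0210 kg/m³.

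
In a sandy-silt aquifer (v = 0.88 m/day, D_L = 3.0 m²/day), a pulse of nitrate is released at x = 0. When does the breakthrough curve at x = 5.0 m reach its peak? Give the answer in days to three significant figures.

For the 1D instantaneous-source solution, setting ∂C/∂t = 0 at fixed x gives v²t² + 2Dt − x² = 0, so t = (√(D² + v²x²) − D)/v².
√(D² + v²x²) = √(3.0² + 0.88² × 5.0²) = 5.325; v² = 0.7744.
t = (5.325 − 3.0)/0.7744 = 3.00 days (vs. the pure-advection estimate x/v = 5.68 d).

3.00 days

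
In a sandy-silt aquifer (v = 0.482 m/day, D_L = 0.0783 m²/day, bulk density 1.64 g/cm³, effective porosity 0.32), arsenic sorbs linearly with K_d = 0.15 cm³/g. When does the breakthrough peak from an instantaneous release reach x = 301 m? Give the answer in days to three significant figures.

1100 days

Retardation factor R = 1 + ρ_b·K_d/n = 1 + 1.64 × 0.15/0.32 = 1.769.
Sorption retards both mechanisms: v_R = v/R = 0.2725 m/day, D_R = D/R = 0.04426 m²/day.
Peak time from v_R²t² + 2D_R t − x² = 0: t = (√(D_R² + v_R²x²) − D_R)/v_R².
√(D_R² + v_R²x²) = √(0.04426² + 0.2725² × 301²) = 82.02; v_R² = 0.07426.
t = (82.02 − 0.04426)/0.07426 = 1100 days.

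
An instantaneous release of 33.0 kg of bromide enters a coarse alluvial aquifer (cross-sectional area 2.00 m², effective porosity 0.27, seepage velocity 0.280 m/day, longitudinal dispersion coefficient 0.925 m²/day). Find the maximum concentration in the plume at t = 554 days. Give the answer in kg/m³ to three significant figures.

0.762 kg/m³

The peak of an instantaneous 1D plume sits at x = vt; there the Gaussian factor is 1 and C_max = M/(n_e·A·√(4πDt)), where n_e·A is the pore area the mass is dissolved in.
√(4πDt) = √(4π × 0.925 × 554) = 80.25 m, so C_max = 33.0/(0.27 × 2.00 × 80.25) = 0.762 kg/m³.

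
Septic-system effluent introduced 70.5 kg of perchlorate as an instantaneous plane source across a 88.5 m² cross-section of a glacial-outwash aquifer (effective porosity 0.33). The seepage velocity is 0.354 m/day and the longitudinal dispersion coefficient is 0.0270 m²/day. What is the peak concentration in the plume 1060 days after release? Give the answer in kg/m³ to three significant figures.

The peak of an instantaneous 1D plume sits at x = vt; there the Gaussian factor is 1 and C_max = M/(n_e·A·√(4πDt)), where n_e·A is the pore area the mass is dissolved in.
√(4πDt) = √(4π × 0.0270 × 1060) = 18.96 m, so C_max = 70.5/(0.33 × 88.5 × 18.96) = 0.127 kg/m³.

0.127 kg/m³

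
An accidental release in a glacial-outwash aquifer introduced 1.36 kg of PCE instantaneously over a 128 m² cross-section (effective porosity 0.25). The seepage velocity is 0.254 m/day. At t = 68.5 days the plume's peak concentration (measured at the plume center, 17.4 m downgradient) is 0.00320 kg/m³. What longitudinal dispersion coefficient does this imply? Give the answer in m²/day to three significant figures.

0.205 m²/day

At the plume center C_max = M/(n_e·A·√(4πDt)), so D = M²/(4πt·(n_e·A·C_max)²).
n_e·A·C_max = 0.25 × 128 × 0.00320 = 0.1024 kg/m.
D = 1.36²/(4π × 68.5 × 0.1024²) = 0.205 m²/day.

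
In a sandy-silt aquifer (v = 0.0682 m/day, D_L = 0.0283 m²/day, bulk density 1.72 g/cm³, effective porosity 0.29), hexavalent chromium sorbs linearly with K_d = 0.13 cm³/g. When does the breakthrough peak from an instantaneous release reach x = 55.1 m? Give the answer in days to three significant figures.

1420 days

Retardation factor R = 1 + ρ_b·K_d/n = 1 + 1.72 × 0.13/0.29 = 1.771.
Sorption retards both mechanisms: v_R = v/R = 0.03851 m/day, D_R = D/R = 0.01598 m²/day.
Peak time from v_R²t² + 2D_R t − x² = 0: t = (√(D_R² + v_R²x²) − D_R)/v_R².
√(D_R² + v_R²x²) = √(0.01598² + 0.03851² × 55.1²) = 2.122; v_R² = 0.001483.
t = (2.122 − 0.01598)/0.001483 = 1420 days.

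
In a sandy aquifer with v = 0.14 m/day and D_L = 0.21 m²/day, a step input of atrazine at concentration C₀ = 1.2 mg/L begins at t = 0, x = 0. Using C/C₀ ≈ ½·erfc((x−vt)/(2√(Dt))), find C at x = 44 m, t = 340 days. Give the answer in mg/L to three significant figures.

For a continuous step input, C/C₀ ≈ ½·erfc((x−vt)/(2√(Dt))).
vt = 0.14 × 340 = 47.6 m and 2√(Dt) = 2√(0.21 × 340) = 16.90 m.
Argument (x−vt)/(2√(Dt)) = (44 − 47.6)/16.90 = -0.2130; ½·erfc(-0.2130) = 0.6184.
C = 1.2 × 0.6184 = 0.742 mg/L.

0.742 mg/L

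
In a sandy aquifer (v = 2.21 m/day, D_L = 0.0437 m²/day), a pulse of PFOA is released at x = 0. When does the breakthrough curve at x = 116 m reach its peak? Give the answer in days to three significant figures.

For the 1D instantaneous-source solution, setting ∂C/∂t = 0 at fixed x gives v²t² + 2Dt − x² = 0, so t = (√(D² + v²x²) − D)/v².
√(D² + v²x²) = √(0.0437² + 2.21² × 116²) = 256.4; v² = 4.8841.
t = (256.4 − 0.0437)/4.8841 = 52.5 days (vs. the pure-advection estimate x/v = 52.5 d).

52.5 days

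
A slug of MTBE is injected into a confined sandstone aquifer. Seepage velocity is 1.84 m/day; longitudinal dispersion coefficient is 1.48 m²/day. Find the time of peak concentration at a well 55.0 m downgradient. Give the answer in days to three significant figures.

For the 1D instantaneous-source solution, setting ∂C/∂t = 0 at fixed x gives v²t² + 2Dt − x² = 0, so t = (√(D² + v²x²) − D)/v².
√(D² + v²x²) = √(1.48² + 1.84² × 55.0²) = 101.2; v² = 3.3856.
t = (101.2 − 1.48)/3.3856 = 29.5 days (vs. the pure-advection estimate x/v = 29.9 d).

29.5 days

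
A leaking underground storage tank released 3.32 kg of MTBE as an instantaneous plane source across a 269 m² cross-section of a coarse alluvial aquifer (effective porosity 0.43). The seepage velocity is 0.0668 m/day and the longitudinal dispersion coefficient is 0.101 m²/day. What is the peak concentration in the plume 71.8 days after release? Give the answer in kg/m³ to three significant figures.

0.00301 kg/m³

The peak of an instantaneous 1D plume sits at x = vt; there the Gaussian factor is 1 and C_max = M/(n_e·A·√(4πDt)), where n_e·A is the pore area the mass is dissolved in.
√(4πDt) = √(4π × 0.101 × 71.8) = 9.546 m, so C_max = 3.32/(0.43 × 269 × 9.546) = 0.00301 kg/m³.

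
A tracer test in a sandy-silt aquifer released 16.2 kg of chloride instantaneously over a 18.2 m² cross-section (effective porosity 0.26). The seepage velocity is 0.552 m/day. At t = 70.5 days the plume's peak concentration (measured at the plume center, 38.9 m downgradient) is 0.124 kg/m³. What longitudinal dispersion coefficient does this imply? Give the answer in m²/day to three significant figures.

0.860 m²/day

At the plume center C_max = M/(n_e·A·√(4πDt)), so D = M²/(4πt·(n_e·A·C_max)²).
n_e·A·C_max = 0.26 × 18.2 × 0.124 = 0.5868 kg/m.
D = 16.2²/(4π × 70.5 × 0.5868²) = 0.860 m²/day.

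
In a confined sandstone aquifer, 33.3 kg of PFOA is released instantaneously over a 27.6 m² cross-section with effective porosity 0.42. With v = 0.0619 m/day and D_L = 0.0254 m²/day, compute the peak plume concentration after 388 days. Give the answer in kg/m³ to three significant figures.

The peak of an instantaneous 1D plume sits at x = vt; there the Gaussian factor is 1 and C_max = M/(n_e·A·√(4πDt)), where n_e·A is the pore area the mass is dissolved in.
√(4πDt) = √(4π × 0.0254 × 388) = 11.13 m, so C_max = 33.3/(0.42 × 27.6 × 11.13) = 0.258 kg/m³.

0.258 kg/m³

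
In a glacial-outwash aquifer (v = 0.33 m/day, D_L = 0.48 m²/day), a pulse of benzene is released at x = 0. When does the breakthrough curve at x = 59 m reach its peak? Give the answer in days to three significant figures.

For the 1D instantaneous-source solution, setting ∂C/∂t = 0 at fixed x gives v²t² + 2Dt − x² = 0, so t = (√(D² + v²x²) − D)/v².
√(D² + v²x²) = √(0.48² + 0.33² × 59²) = 19.48; v² = 0.1089.
t = (19.48 − 0.48)/0.1089 = 174 days (vs. the pure-advection estimate x/v = 179 d).

174 days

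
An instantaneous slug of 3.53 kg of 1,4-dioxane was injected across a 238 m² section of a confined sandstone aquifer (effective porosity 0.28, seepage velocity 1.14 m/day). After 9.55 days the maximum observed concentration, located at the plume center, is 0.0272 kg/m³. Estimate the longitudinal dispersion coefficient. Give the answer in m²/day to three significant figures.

At the plume center C_max = M/(n_e·A·√(4πDt)), so D = M²/(4πt·(n_e·A·C_max)²).
n_e·A·C_max = 0.28 × 238 × 0.0272 = 1.813 kg/m.
D = 3.53²/(4π × 9.55 × 1.813²) = 0.0316 m²/day.

0.0316 m²/day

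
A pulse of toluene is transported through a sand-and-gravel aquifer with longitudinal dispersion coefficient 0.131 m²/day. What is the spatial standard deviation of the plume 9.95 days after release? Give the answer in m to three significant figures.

1.61 m

Dispersive spreading gives a Gaussian with σ² = 2Dt; advection only shifts the center.
σ = √(2 × 0.131 × 9.95) = 1.61 m.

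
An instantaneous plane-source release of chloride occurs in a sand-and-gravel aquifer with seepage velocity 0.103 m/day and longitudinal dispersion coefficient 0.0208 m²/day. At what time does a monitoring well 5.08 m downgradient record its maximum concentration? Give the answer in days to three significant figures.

47.4 days

For the 1D instantaneous-source solution, setting ∂C/∂t = 0 at fixed x gives v²t² + 2Dt − x² = 0, so t = (√(D² + v²x²) − D)/v².
√(D² + v²x²) = √(0.0208² + 0.103² × 5.08²) = 0.5237; v² = 0.010609.
t = (0.5237 − 0.0208)/0.010609 = 47.4 days (vs. the pure-advection estimate x/v = 49.3 d).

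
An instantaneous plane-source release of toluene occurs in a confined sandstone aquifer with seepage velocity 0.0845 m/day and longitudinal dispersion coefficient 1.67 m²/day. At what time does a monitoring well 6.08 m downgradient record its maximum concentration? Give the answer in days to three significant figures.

10.8 days

For the 1D instantaneous-source solution, setting ∂C/∂t = 0 at fixed x gives v²t² + 2Dt − x² = 0, so t = (√(D² + v²x²) − D)/v².
√(D² + v²x²) = √(1.67² + 0.0845² × 6.08²) = 1.747; v² = 0.00714025.
t = (1.747 − 1.67)/0.00714025 = 10.8 days (vs. the pure-advection estimate x/v = 72.0 d).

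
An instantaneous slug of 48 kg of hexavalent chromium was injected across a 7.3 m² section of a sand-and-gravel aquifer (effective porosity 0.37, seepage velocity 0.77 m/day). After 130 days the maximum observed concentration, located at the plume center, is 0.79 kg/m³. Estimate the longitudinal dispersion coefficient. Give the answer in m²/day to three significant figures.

0.310 m²/day

At the plume center C_max = M/(n_e·A·√(4πDt)), so D = M²/(4πt·(n_e·A·C_max)²).
n_e·A·C_max = 0.37 × 7.3 × 0.79 = 2.134 kg/m.
D = 48²/(4π × 130 × 2.134²) = 0.310 m²/day.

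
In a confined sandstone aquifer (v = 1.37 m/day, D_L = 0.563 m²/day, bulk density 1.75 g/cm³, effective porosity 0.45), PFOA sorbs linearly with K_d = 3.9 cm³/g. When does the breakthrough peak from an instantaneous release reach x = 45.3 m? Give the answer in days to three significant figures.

530 days

Retardation factor R = 1 + ρ_b·K_d/n = 1 + 1.75 × 3.9/0.45 = 16.17.
Sorption retards both mechanisms: v_R = v/R = 0.08472 m/day, D_R = D/R = 0.03482 m²/day.
Peak time from v_R²t² + 2D_R t − x² = 0: t = (√(D_R² + v_R²x²) − D_R)/v_R².
√(D_R² + v_R²x²) = √(0.03482² + 0.08472² × 45.3²) = 3.838; v_R² = 0.007177.
t = (3.838 − 0.03482)/0.007177 = 530 days.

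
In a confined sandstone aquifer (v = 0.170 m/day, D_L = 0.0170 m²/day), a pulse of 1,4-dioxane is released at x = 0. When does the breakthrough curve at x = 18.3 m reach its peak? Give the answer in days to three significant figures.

107 days

For the 1D instantaneous-source solution, setting ∂C/∂t = 0 at fixed x gives v²t² + 2Dt − x² = 0, so t = (√(D² + v²x²) − D)/v².
√(D² + v²x²) = √(0.0170² + 0.170² × 18.3²) = 3.111; v² = 0.0289.
t = (3.111 − 0.0170)/0.0289 = 107 days (vs. the pure-advection estimate x/v = 108 d).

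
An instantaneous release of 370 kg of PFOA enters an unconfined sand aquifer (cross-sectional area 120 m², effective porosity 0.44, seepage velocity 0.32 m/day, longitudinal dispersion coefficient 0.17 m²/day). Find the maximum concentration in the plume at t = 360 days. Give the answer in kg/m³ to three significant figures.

The peak of an instantaneous 1D plume sits at x = vt; there the Gaussian factor is 1 and C_max = M/(n_e·A·√(4πDt)), where n_e·A is the pore area the mass is dissolved in.
√(4πDt) = √(4π × 0.17 × 360) = 27.73 m, so C_max = 370/(0.44 × 120 × 27.73) = 0.253 kg/m³.

0.253 kg/m³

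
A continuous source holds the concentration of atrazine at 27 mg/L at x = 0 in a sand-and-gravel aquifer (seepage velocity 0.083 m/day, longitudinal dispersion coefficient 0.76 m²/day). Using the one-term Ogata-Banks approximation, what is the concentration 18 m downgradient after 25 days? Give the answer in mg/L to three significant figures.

For a continuous step input, C/C₀ ≈ ½·erfc((x−vt)/(2√(Dt))).
vt = 0.083 × 25 = 2.075 m and 2√(Dt) = 2√(0.76 × 25) = 8.718 m.
Argument (x−vt)/(2√(Dt)) = (18 − 2.075)/8.718 = 1.827; ½·erfc(1.827) = 0.004886.
C = 27 × 0.004886 = 0.132 mg/L.

0.132 mg/L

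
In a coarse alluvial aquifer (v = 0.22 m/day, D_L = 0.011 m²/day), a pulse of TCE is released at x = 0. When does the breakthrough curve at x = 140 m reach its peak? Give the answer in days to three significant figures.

636 days

For the 1D instantaneous-source solution, setting ∂C/∂t = 0 at fixed x gives v²t² + 2Dt − x² = 0, so t = (√(D² + v²x²) − D)/v².
√(D² + v²x²) = √(0.011² + 0.22² × 140²) = 30.80; v² = 0.0484.
t = (30.80 − 0.011)/0.0484 = 636 days (vs. the pure-advection estimate x/v = 636 d).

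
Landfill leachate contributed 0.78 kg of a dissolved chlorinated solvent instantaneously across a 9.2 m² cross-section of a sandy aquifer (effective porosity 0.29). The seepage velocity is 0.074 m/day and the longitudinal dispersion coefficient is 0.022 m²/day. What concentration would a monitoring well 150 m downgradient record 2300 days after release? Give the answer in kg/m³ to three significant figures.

0.00154 kg/m³

For an instantaneous plane source, C(x,t) = M/(n_e·A·√(4πDt)) · exp(−(x−vt)²/(4Dt)), with n_e·A the pore (flow) area.
Plume center vt = 0.074 × 2300 = 170.2 m, so the well at 150 m is 20.2 m upgradient of the peak.
√(4πDt) = 25.22 m, giving peak height M/(n_e·A·√(4πDt)) = 0.78/(0.29 × 9.2 × 25.22) = 0.01159 kg/m³.
(x−vt)²/(4Dt) = (-20.2)²/(4 × 0.022 × 2300) = 2.016; exp(−2.016) = 0.1332.
C = 0.01159 × 0.1332 = 0.00154 kg/m³.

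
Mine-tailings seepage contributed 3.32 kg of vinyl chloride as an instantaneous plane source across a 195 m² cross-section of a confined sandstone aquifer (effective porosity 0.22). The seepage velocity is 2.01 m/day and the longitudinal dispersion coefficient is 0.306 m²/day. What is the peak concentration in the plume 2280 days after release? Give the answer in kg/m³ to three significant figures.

0.000827 kg/m³

The peak of an instantaneous 1D plume sits at x = vt; there the Gaussian factor is 1 and C_max = M/(n_e·A·√(4πDt)), where n_e·A is the pore area the mass is dissolved in.
√(4πDt) = √(4π × 0.306 × 2280) = 93.63 m, so C_max = 3.32/(0.22 × 195 × 93.63) = 0.000827 kg/m³.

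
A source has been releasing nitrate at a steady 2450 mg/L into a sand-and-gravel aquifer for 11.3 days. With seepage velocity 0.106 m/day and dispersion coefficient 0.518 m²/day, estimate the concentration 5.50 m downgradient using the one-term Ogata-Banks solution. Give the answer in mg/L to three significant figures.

256 mg/L

For a continuous step input, C/C₀ ≈ ½·erfc((x−vt)/(2√(Dt))).
vt = 0.106 × 11.3 = 1.1978 m and 2√(Dt) = 2√(0.518 × 11.3) = 4.839 m.
Argument (x−vt)/(2√(Dt)) = (5.50 − 1.1978)/4.839 = 0.8891; ½·erfc(0.8891) = 0.1043.
C = 2450 × 0.1043 = 256 mg/L.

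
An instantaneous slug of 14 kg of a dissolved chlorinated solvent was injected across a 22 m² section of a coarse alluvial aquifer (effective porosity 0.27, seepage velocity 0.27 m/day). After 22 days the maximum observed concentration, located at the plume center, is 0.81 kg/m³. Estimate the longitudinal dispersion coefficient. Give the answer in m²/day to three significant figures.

0.0306 m²/day

At the plume center C_max = M/(n_e·A·√(4πDt)), so D = M²/(4πt·(n_e·A·C_max)²).
n_e·A·C_max = 0.27 × 22 × 0.81 = 4.811 kg/m.
D = 14²/(4π × 22 × 4.811²) = 0.0306 m²/day.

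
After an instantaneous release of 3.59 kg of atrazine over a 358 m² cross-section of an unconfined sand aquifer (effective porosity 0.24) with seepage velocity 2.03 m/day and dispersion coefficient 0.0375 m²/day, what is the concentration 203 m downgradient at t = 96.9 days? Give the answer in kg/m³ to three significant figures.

0.000405 kg/m³

For an instantaneous plane source, C(x,t) = M/(n_e·A·√(4πDt)) · exp(−(x−vt)²/(4Dt)), with n_e·A the pore (flow) area.
Plume center vt = 2.03 × 96.9 = 196.707 m, so the well at 203 m is 6.293 m downgradient of the peak.
√(4πDt) = 6.757 m, giving peak height M/(n_e·A·√(4πDt)) = 3.59/(0.24 × 358 × 6.757) = 0.006184 kg/m³.
(x−vt)²/(4Dt) = (6.293)²/(4 × 0.0375 × 96.9) = 2.725; exp(−2.725) = 0.06555.
C = 0.006184 × 0.06555 = 0.000405 kg/m³.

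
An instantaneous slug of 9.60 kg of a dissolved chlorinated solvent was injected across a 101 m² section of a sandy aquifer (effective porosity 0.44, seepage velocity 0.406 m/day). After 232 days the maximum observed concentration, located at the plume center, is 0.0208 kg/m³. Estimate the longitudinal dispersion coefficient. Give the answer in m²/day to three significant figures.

At the plume center C_max = M/(n_e·A·√(4πDt)), so D = M²/(4πt·(n_e·A·C_max)²).
n_e·A·C_max = 0.44 × 101 × 0.0208 = 0.9244 kg/m.
D = 9.60²/(4π × 232 × 0.9244²) = 0.0370 m²/day.

0.0370 m²/day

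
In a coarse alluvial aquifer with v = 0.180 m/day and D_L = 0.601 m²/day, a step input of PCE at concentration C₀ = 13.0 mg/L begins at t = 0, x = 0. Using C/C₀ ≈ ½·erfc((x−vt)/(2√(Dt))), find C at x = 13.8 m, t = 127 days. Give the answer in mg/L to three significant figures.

For a continuous step input, C/C₀ ≈ ½·erfc((x−vt)/(2√(Dt))).
vt = 0.180 × 127 = 22.86 m and 2√(Dt) = 2√(0.601 × 127) = 17.47 m.
Argument (x−vt)/(2√(Dt)) = (13.8 − 22.86)/17.47 = -0.5186; ½·erfc(-0.5186) = 0.7683.
C = 13.0 × 0.7683 = 9.99 mg/L.

9.99 mg/L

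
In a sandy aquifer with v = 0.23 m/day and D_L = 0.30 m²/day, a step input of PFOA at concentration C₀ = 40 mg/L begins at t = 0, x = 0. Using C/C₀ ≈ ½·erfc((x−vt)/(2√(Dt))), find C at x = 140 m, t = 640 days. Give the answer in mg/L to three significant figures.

For a continuous step input, C/C₀ ≈ ½·erfc((x−vt)/(2√(Dt))).
vt = 0.23 × 640 = 147.2 m and 2√(Dt) = 2√(0.30 × 640) = 27.71 m.
Argument (x−vt)/(2√(Dt)) = (140 − 147.2)/27.71 = -0.2598; ½·erfc(-0.2598) = 0.6433.
C = 40 × 0.6433 = 25.7 mg/L.

25.7 mg/L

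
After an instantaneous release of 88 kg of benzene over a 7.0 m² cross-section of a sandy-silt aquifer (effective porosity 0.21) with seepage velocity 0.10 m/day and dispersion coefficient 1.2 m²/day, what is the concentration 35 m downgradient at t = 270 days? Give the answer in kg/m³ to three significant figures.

For an instantaneous plane source, C(x,t) = M/(n_e·A·√(4πDt)) · exp(−(x−vt)²/(4Dt)), with n_e·A the pore (flow) area.
Plume center vt = 0.10 × 270 = 27 m, so the well at 35 m is 8 m downgradient of the peak.
√(4πDt) = 63.81 m, giving peak height M/(n_e·A·√(4πDt)) = 88/(0.21 × 7.0 × 63.81) = 0.9382 kg/m³.
(x−vt)²/(4Dt) = (8)²/(4 × 1.2 × 270) = 0.04938; exp(−0.04938) = 0.9518.
C = 0.9382 × 0.9518 = 0.893 kg/m³.

0.893 kg/m³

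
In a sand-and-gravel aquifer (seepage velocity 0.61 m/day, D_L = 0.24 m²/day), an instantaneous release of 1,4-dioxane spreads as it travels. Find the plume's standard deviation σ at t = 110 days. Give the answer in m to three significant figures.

Dispersive spreading gives a Gaussian with σ² = 2Dt; advection only shifts the center.
σ = √(2 × 0.24 × 110) = 7.27 m.

7.27 m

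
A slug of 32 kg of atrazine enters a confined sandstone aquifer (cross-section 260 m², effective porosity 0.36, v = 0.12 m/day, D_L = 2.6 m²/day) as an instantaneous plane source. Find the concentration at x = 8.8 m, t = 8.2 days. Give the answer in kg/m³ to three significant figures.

0.0102 kg/m³

For an instantaneous plane source, C(x,t) = M/(n_e·A·√(4πDt)) · exp(−(x−vt)²/(4Dt)), with n_e·A the pore (flow) area.
Plume center vt = 0.12 × 8.2 = 0.984 m, so the well at 8.8 m is 7.816 m downgradient of the peak.
√(4πDt) = 16.37 m, giving peak height M/(n_e·A·√(4πDt)) = 32/(0.36 × 260 × 16.37) = 0.02088 kg/m³.
(x−vt)²/(4Dt) = (7.816)²/(4 × 2.6 × 8.2) = 0.7163; exp(−0.7163) = 0.4886.
C = 0.02088 × 0.4886 = 0.0102 kg/m³.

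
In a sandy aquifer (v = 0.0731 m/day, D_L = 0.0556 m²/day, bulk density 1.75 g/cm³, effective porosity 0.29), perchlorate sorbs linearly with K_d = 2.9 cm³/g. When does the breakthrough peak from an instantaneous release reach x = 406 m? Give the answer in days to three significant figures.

Retardation factor R = 1 + ρ_b·K_d/n = 1 + 1.75 × 2.9/0.29 = 18.50.
Sorption retards both mechanisms: v_R = v/R = 0.003951 m/day, D_R = D/R = 0.003005 m²/day.
Peak time from v_R²t² + 2D_R t − x² = 0: t = (√(D_R² + v_R²x²) − D_R)/v_R².
√(D_R² + v_R²x²) = √(0.003005² + 0.003951² × 406²) = 1.604; v_R² = 1.561e-05.
t = (1.604 − 0.003005)/1.561e-05 = 103000 days.

103000 days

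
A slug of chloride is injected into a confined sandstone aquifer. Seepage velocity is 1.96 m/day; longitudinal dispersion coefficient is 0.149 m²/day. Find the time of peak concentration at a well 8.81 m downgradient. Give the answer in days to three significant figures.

For the 1D instantaneous-source solution, setting ∂C/∂t = 0 at fixed x gives v²t² + 2Dt − x² = 0, so t = (√(D² + v²x²) − D)/v².
√(D² + v²x²) = √(0.149² + 1.96² × 8.81²) = 17.27; v² = 3.8416.
t = (17.27 − 0.149)/3.8416 = 4.46 days (vs. the pure-advection estimate x/v = 4.49 d).

4.46 days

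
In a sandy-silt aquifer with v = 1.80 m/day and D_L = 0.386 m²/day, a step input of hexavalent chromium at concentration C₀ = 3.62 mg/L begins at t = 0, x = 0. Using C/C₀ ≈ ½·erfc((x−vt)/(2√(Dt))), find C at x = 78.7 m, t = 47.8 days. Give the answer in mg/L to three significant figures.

3.21 mg/L

For a continuous step input, C/C₀ ≈ ½·erfc((x−vt)/(2√(Dt))).
vt = 1.80 × 47.8 = 86.04 m and 2√(Dt) = 2√(0.386 × 47.8) = 8.591 m.
Argument (x−vt)/(2√(Dt)) = (78.7 − 86.04)/8.591 = -0.8544; ½·erfc(-0.8544) = 0.8865.
C = 3.62 × 0.8865 = 3.21 mg/L.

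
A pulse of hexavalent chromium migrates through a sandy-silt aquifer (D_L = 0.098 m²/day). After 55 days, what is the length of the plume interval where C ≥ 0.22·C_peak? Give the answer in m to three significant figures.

11.4 m

The plume is Gaussian with σ = √(2Dt) = √(2 × 0.098 × 55) = 3.283 m.
C/C_peak = exp(−Δx²/(2σ²)) = 0.22 ⇒ Δx = σ·√(−2 ln 0.22) = 3.283 × 1.740 = 5.712 m.
Width = 2Δx = 11.4 m.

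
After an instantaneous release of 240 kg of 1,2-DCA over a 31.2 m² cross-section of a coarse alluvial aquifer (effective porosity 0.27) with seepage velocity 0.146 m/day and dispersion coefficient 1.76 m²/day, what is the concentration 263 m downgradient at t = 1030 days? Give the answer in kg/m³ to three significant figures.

For an instantaneous plane source, C(x,t) = M/(n_e·A·√(4πDt)) · exp(−(x−vt)²/(4Dt)), with n_e·A the pore (flow) area.
Plume center vt = 0.146 × 1030 = 150.38 m, so the well at 263 m is 112.62 m downgradient of the peak.
√(4πDt) = 150.9 m, giving peak height M/(n_e·A·√(4πDt)) = 240/(0.27 × 31.2 × 150.9) = 0.1888 kg/m³.
(x−vt)²/(4Dt) = (112.62)²/(4 × 1.76 × 1030) = 1.749; exp(−1.749) = 0.1739.
C = 0.1888 × 0.1739 = 0.0328 kg/m³.

0.0328 kg/m³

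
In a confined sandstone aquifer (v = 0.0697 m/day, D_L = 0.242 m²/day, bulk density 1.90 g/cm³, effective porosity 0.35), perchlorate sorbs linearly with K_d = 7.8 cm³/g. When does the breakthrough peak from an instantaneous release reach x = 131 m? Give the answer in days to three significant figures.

Retardation factor R = 1 + ρ_b·K_d/n = 1 + 1.90 × 7.8/0.35 = 43.34.
Sorption retards both mechanisms: v_R = v/R = 0.001608 m/day, D_R = D/R = 0.005584 m²/day.
Peak time from v_R²t² + 2D_R t − x² = 0: t = (√(D_R² + v_R²x²) − D_R)/v_R².
√(D_R² + v_R²x²) = √(0.005584² + 0.001608² × 131²) = 0.2107; v_R² = 2.586e-06.
t = (0.2107 − 0.005584)/2.586e-06 = 79300 days.

79300 days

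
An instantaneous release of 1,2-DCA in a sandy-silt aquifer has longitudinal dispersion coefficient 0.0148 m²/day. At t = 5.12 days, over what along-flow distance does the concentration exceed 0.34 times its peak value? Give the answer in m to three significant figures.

1.14 m

The plume is Gaussian with σ = √(2Dt) = √(2 × 0.0148 × 5.12) = 0.3893 m.
C/C_peak = exp(−Δx²/(2σ²)) = 0.34 ⇒ Δx = σ·√(−2 ln 0.34) = 0.3893 × 1.469 = 0.5719 m.
Width = 2Δx = 1.14 m.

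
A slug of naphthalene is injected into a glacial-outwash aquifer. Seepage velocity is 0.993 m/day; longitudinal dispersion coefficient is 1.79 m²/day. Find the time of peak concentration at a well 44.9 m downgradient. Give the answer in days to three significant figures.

43.4 days

For the 1D instantaneous-source solution, setting ∂C/∂t = 0 at fixed x gives v²t² + 2Dt − x² = 0, so t = (√(D² + v²x²) − D)/v².
√(D² + v²x²) = √(1.79² + 0.993² × 44.9²) = 44.62; v² = 0.986049.
t = (44.62 − 1.79)/0.986049 = 43.4 days (vs. the pure-advection estimate x/v = 45.2 d).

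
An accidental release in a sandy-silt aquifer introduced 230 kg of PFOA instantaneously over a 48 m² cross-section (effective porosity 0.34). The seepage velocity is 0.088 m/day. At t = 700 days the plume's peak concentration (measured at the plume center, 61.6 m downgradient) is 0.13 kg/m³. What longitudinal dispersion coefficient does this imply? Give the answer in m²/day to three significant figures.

At the plume center C_max = M/(n_e·A·√(4πDt)), so D = M²/(4πt·(n_e·A·C_max)²).
n_e·A·C_max = 0.34 × 48 × 0.13 = 2.122 kg/m.
D = 230²/(4π × 700 × 2.122²) = 1.34 m²/day.

1.34 m²/day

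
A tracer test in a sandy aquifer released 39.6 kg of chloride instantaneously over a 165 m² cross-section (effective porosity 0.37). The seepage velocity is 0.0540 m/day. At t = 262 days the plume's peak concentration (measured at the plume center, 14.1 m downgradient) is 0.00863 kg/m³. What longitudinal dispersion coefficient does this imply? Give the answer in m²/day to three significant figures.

At the plume center C_max = M/(n_e·A·√(4πDt)), so D = M²/(4πt·(n_e·A·C_max)²).
n_e·A·C_max = 0.37 × 165 × 0.00863 = 0.5269 kg/m.
D = 39.6²/(4π × 262 × 0.5269²) = 1.72 m²/day.

1.72 m²/day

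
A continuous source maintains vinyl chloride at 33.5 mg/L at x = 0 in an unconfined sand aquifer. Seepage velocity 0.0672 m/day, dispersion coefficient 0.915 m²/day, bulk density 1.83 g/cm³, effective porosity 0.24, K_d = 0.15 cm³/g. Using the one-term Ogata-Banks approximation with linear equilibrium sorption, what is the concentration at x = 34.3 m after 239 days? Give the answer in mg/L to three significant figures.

1.01 mg/L

Retardation factor R = 1 + ρ_b·K_d/n = 1 + 1.83 × 0.15/0.24 = 2.144.
Sorption retards both mechanisms: v_R = v/R = 0.03134 m/day, D_R = D/R = 0.4268 m²/day.
v_R·t = 0.03134 × 239 = 7.49026 m; 2√(D_R t) = 20.20 m; argument = (34.3 − 7.49026)/20.20 = 1.327.
C = C₀ × ½·erfc(1.327) = 33.5 × 0.03028 = 1.01 mg/L.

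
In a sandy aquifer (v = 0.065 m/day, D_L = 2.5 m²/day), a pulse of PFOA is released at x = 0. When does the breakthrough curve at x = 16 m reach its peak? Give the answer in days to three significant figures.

For the 1D instantaneous-source solution, setting ∂C/∂t = 0 at fixed x gives v²t² + 2Dt − x² = 0, so t = (√(D² + v²x²) − D)/v².
√(D² + v²x²) = √(2.5² + 0.065² × 16²) = 2.708; v² = 0.004225.
t = (2.708 − 2.5)/0.004225 = 49.2 days (vs. the pure-advection estimate x/v = 246 d).

49.2 days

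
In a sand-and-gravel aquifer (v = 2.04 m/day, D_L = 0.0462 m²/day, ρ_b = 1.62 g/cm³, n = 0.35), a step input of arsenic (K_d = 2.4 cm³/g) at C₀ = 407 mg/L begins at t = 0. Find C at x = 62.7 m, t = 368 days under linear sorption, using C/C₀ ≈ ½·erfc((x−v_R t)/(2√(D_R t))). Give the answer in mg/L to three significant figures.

138 mg/L

Retardation factor R = 1 + ρ_b·K_d/n = 1 + 1.62 × 2.4/0.35 = 12.11.
Sorption retards both mechanisms: v_R = v/R = 0.1685 m/day, D_R = D/R = 0.003815 m²/day.
v_R·t = 0.1685 × 368 = 62.008 m; 2√(D_R t) = 2.370 m; argument = (62.7 − 62.008)/2.370 = 0.2920.
C = C₀ × ½·erfc(0.2920) = 407 × 0.3398 = 138 mg/L.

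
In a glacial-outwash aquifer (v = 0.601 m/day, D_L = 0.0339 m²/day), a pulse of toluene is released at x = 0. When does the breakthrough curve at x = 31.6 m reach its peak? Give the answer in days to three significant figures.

52.5 days

For the 1D instantaneous-source solution, setting ∂C/∂t = 0 at fixed x gives v²t² + 2Dt − x² = 0, so t = (√(D² + v²x²) − D)/v².
√(D² + v²x²) = √(0.0339² + 0.601² × 31.6²) = 18.99; v² = 0.361201.
t = (18.99 − 0.0339)/0.361201 = 52.5 days (vs. the pure-advection estimate x/v = 52.6 d).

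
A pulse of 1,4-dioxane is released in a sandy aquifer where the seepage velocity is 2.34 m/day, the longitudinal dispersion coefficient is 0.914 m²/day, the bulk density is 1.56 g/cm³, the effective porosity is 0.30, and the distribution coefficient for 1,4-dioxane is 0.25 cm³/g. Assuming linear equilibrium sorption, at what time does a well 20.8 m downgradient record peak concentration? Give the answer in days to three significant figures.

20.1 days

Retardation factor R = 1 + ρ_b·K_d/n = 1 + 1.56 × 0.25/0.30 = 2.300.
Sorption retards both mechanisms: v_R = v/R = 1.017 m/day, D_R = D/R = 0.3974 m²/day.
Peak time from v_R²t² + 2D_R t − x² = 0: t = (√(D_R² + v_R²x²) − D_R)/v_R².
√(D_R² + v_R²x²) = √(0.3974² + 1.017² × 20.8²) = 21.16; v_R² = 1.034.
t = (21.16 − 0.3974)/1.034 = 20.1 days.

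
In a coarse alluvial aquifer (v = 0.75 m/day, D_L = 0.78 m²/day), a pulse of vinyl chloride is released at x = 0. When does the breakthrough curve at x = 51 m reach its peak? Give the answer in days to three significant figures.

66.6 days

For the 1D instantaneous-source solution, setting ∂C/∂t = 0 at fixed x gives v²t² + 2Dt − x² = 0, so t = (√(D² + v²x²) − D)/v².
√(D² + v²x²) = √(0.78² + 0.75² × 51²) = 38.26; v² = 0.5625.
t = (38.26 − 0.78)/0.5625 = 66.6 days (vs. the pure-advection estimate x/v = 68.0 d).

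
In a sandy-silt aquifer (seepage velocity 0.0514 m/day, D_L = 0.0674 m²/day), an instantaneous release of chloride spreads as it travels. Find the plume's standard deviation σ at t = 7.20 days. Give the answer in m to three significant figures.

0.985 m

Dispersive spreading gives a Gaussian with σ² = 2Dt; advection only shifts the center.
σ = √(2 × 0.0674 × 7.20) = 0.985 m.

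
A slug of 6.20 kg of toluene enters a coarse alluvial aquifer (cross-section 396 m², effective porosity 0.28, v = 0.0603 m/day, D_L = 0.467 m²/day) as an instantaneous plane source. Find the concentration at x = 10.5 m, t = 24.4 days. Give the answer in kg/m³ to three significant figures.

For an instantaneous plane source, C(x,t) = M/(n_e·A·√(4πDt)) · exp(−(x−vt)²/(4Dt)), with n_e·A the pore (flow) area.
Plume center vt = 0.0603 × 24.4 = 1.47132 m, so the well at 10.5 m is 9.02868 m downgradient of the peak.
√(4πDt) = 11.97 m, giving peak height M/(n_e·A·√(4πDt)) = 6.20/(0.28 × 396 × 11.97) = 0.004671 kg/m³.
(x−vt)²/(4Dt) = (9.02868)²/(4 × 0.467 × 24.4) = 1.788; exp(−1.788) = 0.1673.
C = 0.004671 × 0.1673 = 0.000781 kg/m³.

0.000781 kg/m³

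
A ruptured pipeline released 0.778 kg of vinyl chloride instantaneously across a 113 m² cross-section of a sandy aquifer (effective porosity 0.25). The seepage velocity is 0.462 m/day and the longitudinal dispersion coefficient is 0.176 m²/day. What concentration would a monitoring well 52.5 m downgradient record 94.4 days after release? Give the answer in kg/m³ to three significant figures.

0.000581 kg/m³

For an instantaneous plane source, C(x,t) = M/(n_e·A·√(4πDt)) · exp(−(x−vt)²/(4Dt)), with n_e·A the pore (flow) area.
Plume center vt = 0.462 × 94.4 = 43.6128 m, so the well at 52.5 m is 8.8872 m downgradient of the peak.
√(4πDt) = 14.45 m, giving peak height M/(n_e·A·√(4πDt)) = 0.778/(0.25 × 113 × 14.45) = 0.001906 kg/m³.
(x−vt)²/(4Dt) = (8.8872)²/(4 × 0.176 × 94.4) = 1.188; exp(−1.188) = 0.3048.
C = 0.001906 × 0.3048 = 0.000581 kg/m³.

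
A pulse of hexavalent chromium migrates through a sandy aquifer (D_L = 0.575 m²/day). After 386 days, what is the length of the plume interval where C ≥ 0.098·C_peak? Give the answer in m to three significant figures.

The plume is Gaussian with σ = √(2Dt) = √(2 × 0.575 × 386) = 21.07 m.
C/C_peak = exp(−Δx²/(2σ²)) = 0.098 ⇒ Δx = σ·√(−2 ln 0.098) = 21.07 × 2.155 = 45.41 m.
Width = 2Δx = 90.8 m.

90.8 m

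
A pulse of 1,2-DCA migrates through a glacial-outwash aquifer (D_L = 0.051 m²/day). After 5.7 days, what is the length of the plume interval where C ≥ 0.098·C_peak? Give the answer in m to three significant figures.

3.29 m

The plume is Gaussian with σ = √(2Dt) = √(2 × 0.051 × 5.7) = 0.7625 m.
C/C_peak = exp(−Δx²/(2σ²)) = 0.098 ⇒ Δx = σ·√(−2 ln 0.098) = 0.7625 × 2.155 = 1.643 m.
Width = 2Δx = 3.29 m.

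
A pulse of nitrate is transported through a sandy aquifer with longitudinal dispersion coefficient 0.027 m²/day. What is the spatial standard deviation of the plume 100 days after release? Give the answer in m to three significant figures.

2.32 m

Dispersive spreading gives a Gaussian with σ² = 2Dt; advection only shifts the center.
σ = √(2 × 0.027 × 100) = 2.32 m.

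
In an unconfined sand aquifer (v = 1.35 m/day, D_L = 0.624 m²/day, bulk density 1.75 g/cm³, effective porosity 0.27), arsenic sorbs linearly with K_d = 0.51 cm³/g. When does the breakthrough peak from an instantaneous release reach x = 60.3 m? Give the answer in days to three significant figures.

Retardation factor R = 1 + ρ_b·K_d/n = 1 + 1.75 × 0.51/0.27 = 4.306.
Sorption retards both mechanisms: v_R = v/R = 0.3135 m/day, D_R = D/R = 0.1449 m²/day.
Peak time from v_R²t² + 2D_R t − x² = 0: t = (√(D_R² + v_R²x²) − D_R)/v_R².
√(D_R² + v_R²x²) = √(0.1449² + 0.3135² × 60.3²) = 18.90; v_R² = 0.09828.
t = (18.90 − 0.1449)/0.09828 = 191 days.

191 days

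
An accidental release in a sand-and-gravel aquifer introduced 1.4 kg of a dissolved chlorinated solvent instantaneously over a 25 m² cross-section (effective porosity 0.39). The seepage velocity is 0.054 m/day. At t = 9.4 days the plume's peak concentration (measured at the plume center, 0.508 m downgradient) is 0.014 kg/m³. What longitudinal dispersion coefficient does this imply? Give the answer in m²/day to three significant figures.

0.891 m²/day

At the plume center C_max = M/(n_e·A·√(4πDt)), so D = M²/(4πt·(n_e·A·C_max)²).
n_e·A·C_max = 0.39 × 25 × 0.014 = 0.1365 kg/m.
D = 1.4²/(4π × 9.4 × 0.1365²) = 0.891 m²/day.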